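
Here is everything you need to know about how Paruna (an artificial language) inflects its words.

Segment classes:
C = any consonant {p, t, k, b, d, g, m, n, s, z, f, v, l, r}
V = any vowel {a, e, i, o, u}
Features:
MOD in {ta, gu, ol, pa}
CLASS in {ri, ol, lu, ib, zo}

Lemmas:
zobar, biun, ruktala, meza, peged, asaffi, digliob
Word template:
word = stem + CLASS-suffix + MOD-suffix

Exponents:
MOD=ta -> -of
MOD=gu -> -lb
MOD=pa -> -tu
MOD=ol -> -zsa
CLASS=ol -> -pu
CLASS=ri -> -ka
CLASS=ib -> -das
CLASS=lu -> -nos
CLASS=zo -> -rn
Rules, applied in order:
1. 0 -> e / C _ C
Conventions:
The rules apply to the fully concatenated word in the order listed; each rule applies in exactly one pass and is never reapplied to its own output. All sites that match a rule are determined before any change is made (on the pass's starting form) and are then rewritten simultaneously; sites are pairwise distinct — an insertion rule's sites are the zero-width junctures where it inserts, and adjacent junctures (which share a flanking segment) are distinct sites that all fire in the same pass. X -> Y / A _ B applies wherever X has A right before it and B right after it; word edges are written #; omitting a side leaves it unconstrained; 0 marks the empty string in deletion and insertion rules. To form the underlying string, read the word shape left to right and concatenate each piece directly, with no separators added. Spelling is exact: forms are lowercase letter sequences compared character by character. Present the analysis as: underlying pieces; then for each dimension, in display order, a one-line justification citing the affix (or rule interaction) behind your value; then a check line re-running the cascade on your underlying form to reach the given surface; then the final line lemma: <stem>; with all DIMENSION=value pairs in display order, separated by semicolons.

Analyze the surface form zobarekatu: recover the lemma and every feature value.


underlying: zobar-ka-tu
MOD=pa - signalled by the affix -tu
CLASS=ri - signalled by the affix -ka
check: zobarkatu -> zobarekatu
lemma: zobar; MOD=pa; CLASS=ri


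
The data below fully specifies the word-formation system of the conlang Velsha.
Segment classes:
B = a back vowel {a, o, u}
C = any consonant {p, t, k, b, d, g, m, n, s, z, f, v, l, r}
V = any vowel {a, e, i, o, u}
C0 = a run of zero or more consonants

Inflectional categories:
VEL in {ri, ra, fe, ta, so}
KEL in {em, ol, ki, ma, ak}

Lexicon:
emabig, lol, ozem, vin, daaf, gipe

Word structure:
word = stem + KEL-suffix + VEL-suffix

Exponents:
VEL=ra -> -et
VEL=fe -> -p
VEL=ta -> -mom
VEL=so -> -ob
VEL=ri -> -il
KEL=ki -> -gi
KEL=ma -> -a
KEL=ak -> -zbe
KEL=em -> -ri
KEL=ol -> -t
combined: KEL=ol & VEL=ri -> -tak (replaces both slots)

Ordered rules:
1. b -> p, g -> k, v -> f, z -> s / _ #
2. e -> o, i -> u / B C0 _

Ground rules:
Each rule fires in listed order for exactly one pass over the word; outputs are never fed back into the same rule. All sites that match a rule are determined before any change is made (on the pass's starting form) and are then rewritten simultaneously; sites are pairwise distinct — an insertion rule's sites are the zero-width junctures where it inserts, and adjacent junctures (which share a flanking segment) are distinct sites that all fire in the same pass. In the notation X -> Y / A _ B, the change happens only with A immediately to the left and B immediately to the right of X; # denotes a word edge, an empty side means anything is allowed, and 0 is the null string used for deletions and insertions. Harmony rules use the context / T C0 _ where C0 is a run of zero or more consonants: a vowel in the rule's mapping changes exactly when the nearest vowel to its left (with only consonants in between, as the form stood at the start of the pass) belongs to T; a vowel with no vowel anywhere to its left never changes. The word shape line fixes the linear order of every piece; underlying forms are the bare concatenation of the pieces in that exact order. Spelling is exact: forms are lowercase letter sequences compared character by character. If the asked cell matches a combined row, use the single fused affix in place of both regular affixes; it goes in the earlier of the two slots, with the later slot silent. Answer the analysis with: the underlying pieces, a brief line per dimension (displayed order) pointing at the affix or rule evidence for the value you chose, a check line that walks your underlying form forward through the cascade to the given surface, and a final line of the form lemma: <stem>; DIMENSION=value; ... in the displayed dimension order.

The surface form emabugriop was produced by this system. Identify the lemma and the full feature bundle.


underlying: emabig-ri-ob
VEL=so - signalled by the affix -ob
KEL=em - signalled by the affix -ri
check: emabigriob -> emabigriop -> emabugriop
lemma: emabig; VEL=so; KEL=em


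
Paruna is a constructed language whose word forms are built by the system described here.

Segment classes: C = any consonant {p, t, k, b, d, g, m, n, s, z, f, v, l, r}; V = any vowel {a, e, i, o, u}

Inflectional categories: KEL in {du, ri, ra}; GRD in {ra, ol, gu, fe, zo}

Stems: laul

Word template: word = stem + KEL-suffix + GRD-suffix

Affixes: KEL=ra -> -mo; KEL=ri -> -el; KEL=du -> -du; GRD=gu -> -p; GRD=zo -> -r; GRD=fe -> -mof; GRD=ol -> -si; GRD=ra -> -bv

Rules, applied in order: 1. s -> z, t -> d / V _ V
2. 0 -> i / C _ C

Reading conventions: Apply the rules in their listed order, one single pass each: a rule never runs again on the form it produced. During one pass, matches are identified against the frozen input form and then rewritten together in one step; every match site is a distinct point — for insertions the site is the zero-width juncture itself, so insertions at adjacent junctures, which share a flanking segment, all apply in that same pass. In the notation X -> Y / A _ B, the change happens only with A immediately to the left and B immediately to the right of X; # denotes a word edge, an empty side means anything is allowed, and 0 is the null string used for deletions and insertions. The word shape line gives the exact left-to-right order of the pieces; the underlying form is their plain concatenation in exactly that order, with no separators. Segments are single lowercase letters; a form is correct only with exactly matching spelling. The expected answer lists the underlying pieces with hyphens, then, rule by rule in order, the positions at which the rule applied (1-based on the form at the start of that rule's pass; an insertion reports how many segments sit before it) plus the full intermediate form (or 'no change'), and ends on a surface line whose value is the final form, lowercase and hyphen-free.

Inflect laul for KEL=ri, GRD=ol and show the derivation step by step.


underlying: laul-el-si
1. s -> z, t -> d / V _ V: no change
2. 0 -> i / C _ C: inserts after position(s) 6: laulelisi
surface: laulelisi


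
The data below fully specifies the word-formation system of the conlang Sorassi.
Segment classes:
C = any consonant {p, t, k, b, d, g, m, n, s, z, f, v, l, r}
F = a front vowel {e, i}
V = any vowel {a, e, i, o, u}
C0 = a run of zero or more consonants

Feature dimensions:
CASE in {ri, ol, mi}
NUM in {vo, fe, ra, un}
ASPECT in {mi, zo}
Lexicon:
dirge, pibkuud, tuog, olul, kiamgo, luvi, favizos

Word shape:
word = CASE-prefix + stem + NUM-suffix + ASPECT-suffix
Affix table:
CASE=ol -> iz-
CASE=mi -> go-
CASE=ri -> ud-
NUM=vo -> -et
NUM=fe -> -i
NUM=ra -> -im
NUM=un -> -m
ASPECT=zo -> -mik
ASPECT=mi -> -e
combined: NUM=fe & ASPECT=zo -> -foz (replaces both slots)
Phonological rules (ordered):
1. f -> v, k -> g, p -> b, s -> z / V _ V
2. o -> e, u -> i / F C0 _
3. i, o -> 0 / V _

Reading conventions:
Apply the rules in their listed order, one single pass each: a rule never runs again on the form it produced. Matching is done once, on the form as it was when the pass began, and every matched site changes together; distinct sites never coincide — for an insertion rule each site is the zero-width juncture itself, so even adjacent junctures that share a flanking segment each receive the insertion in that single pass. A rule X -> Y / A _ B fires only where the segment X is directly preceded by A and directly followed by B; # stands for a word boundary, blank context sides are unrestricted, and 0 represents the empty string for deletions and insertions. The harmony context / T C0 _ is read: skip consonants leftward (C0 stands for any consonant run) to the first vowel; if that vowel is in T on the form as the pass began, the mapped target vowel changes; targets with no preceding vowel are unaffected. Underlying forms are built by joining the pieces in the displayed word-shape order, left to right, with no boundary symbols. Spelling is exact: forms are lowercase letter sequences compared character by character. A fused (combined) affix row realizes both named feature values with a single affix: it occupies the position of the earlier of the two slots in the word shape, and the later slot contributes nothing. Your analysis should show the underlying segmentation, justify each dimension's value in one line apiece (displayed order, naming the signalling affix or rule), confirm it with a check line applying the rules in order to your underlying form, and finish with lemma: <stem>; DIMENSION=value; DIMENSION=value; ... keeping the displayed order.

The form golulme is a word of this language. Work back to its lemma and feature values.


underlying: go-olul-m-e
CASE=mi - signalled by the affix go-
NUM=un - signalled by the affix -m
ASPECT=mi - signalled by the affix -e
check: goolulme -> goolulme -> goolulme -> golulme
lemma: olul; CASE=mi; NUM=un; ASPECT=mi


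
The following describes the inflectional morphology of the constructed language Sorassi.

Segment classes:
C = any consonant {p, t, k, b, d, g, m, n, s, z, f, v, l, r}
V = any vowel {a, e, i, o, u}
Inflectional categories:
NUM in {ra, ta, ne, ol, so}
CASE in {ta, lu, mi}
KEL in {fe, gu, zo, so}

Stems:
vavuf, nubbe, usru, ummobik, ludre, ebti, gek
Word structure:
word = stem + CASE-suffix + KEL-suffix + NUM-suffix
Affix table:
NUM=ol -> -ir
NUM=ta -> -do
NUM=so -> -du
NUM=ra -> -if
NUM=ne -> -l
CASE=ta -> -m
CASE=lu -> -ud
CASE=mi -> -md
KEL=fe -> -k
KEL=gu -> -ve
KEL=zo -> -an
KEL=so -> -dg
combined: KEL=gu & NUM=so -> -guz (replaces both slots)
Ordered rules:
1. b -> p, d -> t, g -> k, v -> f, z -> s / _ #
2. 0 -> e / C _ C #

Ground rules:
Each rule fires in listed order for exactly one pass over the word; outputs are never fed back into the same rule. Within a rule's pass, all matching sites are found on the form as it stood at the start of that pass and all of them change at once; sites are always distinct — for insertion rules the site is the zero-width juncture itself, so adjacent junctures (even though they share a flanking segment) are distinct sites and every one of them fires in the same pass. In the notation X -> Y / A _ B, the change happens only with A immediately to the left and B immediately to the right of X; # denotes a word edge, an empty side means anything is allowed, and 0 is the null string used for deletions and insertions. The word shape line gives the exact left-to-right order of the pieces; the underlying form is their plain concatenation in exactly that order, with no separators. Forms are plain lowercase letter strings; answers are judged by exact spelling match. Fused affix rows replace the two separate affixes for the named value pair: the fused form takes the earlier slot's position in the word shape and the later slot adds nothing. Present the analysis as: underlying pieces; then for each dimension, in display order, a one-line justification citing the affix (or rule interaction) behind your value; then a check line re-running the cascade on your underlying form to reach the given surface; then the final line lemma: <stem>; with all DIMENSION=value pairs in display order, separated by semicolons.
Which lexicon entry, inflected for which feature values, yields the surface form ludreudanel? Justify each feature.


underlying: ludre-ud-an-l
NUM=ne - signalled by the affix -l
CASE=lu - signalled by the affix -ud
KEL=zo - signalled by the affix -an
check: ludreudanl -> ludreudanl -> ludreudanel
lemma: ludre; NUM=ne; CASE=lu; KEL=zo


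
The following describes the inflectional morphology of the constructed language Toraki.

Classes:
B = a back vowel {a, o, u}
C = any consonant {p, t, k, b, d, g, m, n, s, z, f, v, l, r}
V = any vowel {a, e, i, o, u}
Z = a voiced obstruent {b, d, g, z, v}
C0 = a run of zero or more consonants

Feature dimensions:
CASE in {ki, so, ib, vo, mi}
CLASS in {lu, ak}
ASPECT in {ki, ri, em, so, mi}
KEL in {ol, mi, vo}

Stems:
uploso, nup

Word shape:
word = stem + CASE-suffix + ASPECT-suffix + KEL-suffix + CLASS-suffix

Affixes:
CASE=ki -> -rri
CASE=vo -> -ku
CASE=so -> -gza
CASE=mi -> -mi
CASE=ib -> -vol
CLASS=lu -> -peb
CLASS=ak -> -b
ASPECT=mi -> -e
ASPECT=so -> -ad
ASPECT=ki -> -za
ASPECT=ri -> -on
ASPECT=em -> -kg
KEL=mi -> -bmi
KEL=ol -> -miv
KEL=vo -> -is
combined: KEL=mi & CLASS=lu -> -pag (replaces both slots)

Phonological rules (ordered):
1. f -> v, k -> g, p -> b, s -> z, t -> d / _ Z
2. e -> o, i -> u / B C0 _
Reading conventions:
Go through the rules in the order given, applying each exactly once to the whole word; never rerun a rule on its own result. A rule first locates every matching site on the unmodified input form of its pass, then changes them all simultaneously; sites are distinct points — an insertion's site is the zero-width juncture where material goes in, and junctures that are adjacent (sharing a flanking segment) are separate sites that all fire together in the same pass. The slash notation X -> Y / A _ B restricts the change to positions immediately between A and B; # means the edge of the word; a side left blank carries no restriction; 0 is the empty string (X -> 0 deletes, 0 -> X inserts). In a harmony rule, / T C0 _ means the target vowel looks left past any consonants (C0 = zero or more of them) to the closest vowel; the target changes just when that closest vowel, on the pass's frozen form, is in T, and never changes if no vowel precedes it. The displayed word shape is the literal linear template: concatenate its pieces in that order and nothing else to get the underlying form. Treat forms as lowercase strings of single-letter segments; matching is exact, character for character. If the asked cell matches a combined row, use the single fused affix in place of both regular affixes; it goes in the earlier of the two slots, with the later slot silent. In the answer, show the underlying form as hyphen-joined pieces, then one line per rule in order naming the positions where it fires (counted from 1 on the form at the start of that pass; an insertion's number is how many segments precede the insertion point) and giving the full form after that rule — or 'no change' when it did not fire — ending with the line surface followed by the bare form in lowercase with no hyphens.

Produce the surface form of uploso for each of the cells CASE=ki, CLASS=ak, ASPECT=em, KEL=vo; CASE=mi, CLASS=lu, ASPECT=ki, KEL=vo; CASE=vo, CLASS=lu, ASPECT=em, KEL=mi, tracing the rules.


cell CASE=ki, CLASS=ak, ASPECT=em, KEL=vo:
underlying: uploso-rri-kg-is-b
1. f -> v, k -> g, p -> b, s -> z, t -> d / _ Z: fires at position(s) 10, 13: uplosorriggizb
2. e -> o, i -> u / B C0 _: fires at position(s) 9: uplosorruggizb
surface: uplosorruggizb

cell CASE=mi, CLASS=lu, ASPECT=ki, KEL=vo:
underlying: uploso-mi-za-is-peb
1. f -> v, k -> g, p -> b, s -> z, t -> d / _ Z: no change
2. e -> o, i -> u / B C0 _: fires at position(s) 8, 11: uplosomuzauspeb
surface: uplosomuzauspeb

cell CASE=vo, CLASS=lu, ASPECT=em, KEL=mi:
underlying: uploso-ku-kg-pag
1. f -> v, k -> g, p -> b, s -> z, t -> d / _ Z: fires at position(s) 9: uplosokuggpag
2. e -> o, i -> u / B C0 _: no change
surface: uplosokuggpag


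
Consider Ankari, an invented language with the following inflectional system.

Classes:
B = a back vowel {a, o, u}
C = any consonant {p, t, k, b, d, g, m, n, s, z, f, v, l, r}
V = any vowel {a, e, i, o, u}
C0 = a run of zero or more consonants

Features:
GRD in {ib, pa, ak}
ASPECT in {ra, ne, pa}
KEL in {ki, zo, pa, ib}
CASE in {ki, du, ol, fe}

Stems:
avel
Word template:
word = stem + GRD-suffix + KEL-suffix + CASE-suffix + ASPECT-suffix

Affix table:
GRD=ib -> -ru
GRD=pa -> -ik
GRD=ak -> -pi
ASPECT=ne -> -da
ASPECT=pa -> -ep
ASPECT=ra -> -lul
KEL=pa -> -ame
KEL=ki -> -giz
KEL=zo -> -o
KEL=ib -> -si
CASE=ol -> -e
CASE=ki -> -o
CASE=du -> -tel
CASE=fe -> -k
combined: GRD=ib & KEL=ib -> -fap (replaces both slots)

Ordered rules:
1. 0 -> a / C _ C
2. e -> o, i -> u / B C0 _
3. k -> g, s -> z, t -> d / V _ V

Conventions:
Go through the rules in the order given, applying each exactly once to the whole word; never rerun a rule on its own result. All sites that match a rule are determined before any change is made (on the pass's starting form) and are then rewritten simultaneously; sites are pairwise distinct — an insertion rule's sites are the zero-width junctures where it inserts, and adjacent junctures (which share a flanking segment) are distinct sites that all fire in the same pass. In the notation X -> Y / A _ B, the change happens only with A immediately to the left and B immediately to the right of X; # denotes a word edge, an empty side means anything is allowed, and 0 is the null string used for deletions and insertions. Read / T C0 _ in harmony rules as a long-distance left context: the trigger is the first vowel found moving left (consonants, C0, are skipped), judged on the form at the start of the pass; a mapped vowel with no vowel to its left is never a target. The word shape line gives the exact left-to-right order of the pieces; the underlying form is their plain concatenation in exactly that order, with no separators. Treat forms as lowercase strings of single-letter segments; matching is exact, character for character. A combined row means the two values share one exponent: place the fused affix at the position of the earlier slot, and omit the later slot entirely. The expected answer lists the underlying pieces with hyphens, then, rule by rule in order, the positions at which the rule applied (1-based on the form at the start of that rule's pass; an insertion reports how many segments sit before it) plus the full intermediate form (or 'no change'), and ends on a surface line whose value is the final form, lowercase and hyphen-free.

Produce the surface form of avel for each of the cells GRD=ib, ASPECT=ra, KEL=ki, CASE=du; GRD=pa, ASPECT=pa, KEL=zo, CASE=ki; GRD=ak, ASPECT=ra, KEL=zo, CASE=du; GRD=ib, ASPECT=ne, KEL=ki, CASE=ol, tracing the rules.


cell GRD=ib, ASPECT=ra, KEL=ki, CASE=du:
underlying: avel-ru-giz-tel-lul
1. 0 -> a / C _ C: inserts after position(s) 4, 9, 12: avelarugizatelalul
2. e -> o, i -> u / B C0 _: fires at position(s) 3, 9, 13: avolaruguzatolalul
3. k -> g, s -> z, t -> d / V _ V: fires at position(s) 12: avolaruguzadolalul
surface: avolaruguzadolalul

cell GRD=pa, ASPECT=pa, KEL=zo, CASE=ki:
underlying: avel-ik-o-o-ep
1. 0 -> a / C _ C: no change
2. e -> o, i -> u / B C0 _: fires at position(s) 3, 9: avolikooop
3. k -> g, s -> z, t -> d / V _ V: fires at position(s) 6: avoligooop
surface: avoligooop

cell GRD=ak, ASPECT=ra, KEL=zo, CASE=du:
underlying: avel-pi-o-tel-lul
1. 0 -> a / C _ C: inserts after position(s) 4, 10: avelapiotelalul
2. e -> o, i -> u / B C0 _: fires at position(s) 3, 7, 10: avolapuotolalul
3. k -> g, s -> z, t -> d / V _ V: fires at position(s) 9: avolapuodolalul
surface: avolapuodolalul

cell GRD=ib, ASPECT=ne, KEL=ki, CASE=ol:
underlying: avel-ru-giz-e-da
1. 0 -> a / C _ C: inserts after position(s) 4: avelarugizeda
2. e -> o, i -> u / B C0 _: fires at position(s) 3, 9: avolaruguzeda
3. k -> g, s -> z, t -> d / V _ V: no change
surface: avolaruguzeda


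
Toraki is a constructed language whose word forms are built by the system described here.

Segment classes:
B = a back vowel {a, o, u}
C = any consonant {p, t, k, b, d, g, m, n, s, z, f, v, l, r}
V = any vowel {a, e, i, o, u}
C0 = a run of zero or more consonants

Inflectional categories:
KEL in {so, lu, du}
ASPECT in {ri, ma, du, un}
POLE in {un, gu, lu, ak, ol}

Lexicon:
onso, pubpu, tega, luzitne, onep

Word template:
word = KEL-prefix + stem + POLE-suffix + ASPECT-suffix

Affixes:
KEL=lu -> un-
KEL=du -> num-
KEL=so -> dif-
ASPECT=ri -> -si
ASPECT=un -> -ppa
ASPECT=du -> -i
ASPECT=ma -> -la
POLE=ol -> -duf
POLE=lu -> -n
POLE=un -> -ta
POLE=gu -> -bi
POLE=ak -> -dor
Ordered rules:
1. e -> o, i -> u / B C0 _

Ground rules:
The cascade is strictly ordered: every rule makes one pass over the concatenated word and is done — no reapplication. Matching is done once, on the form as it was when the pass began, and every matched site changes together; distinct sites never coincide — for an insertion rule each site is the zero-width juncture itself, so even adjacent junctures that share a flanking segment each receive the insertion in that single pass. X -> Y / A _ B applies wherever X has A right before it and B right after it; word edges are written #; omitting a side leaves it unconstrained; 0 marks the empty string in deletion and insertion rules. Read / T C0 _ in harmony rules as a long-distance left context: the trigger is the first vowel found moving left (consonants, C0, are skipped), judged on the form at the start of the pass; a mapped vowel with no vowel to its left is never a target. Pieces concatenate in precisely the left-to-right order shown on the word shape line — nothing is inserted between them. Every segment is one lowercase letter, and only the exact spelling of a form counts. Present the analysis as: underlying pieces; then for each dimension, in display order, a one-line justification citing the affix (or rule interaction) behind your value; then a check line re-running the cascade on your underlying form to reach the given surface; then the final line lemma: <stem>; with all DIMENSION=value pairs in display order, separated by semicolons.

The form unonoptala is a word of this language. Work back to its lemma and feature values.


underlying: un-onep-ta-la
KEL=lu - signalled by the affix un-
ASPECT=ma - signalled by the affix -la
POLE=un - signalled by the affix -ta
check: unoneptala -> unonoptala
lemma: onep; KEL=lu; ASPECT=ma; POLE=un


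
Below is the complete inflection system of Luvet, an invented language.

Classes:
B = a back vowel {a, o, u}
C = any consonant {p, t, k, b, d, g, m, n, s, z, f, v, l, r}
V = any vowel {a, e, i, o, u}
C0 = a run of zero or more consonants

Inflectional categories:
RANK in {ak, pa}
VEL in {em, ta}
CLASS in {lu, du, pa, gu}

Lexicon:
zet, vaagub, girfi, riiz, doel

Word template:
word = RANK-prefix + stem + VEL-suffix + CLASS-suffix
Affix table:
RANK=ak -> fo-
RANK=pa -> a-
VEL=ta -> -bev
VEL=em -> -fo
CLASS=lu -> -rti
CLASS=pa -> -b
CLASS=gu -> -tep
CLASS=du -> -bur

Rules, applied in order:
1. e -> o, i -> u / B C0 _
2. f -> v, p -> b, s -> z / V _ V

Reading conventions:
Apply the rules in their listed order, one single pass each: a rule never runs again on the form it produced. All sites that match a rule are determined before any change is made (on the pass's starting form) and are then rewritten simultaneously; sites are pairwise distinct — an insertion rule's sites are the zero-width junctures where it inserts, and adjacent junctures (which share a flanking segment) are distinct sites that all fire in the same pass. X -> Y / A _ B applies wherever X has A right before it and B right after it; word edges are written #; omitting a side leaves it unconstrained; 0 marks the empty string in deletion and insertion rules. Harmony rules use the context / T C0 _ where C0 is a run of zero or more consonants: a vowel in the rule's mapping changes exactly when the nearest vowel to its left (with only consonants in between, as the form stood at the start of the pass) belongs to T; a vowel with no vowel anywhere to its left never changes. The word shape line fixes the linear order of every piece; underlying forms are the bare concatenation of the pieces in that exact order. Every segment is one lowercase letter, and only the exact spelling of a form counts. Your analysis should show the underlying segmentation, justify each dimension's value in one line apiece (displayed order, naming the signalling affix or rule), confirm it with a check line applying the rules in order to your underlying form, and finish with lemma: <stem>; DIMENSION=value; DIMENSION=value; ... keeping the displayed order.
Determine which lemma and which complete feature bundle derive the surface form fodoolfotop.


underlying: fo-doel-fo-tep
RANK=ak - signalled by the affix fo-
VEL=em - signalled by the affix -fo
CLASS=gu - signalled by the affix -tep
check: fodoelfotep -> fodoolfotop -> fodoolfotop
lemma: doel; RANK=ak; VEL=em; CLASS=gu


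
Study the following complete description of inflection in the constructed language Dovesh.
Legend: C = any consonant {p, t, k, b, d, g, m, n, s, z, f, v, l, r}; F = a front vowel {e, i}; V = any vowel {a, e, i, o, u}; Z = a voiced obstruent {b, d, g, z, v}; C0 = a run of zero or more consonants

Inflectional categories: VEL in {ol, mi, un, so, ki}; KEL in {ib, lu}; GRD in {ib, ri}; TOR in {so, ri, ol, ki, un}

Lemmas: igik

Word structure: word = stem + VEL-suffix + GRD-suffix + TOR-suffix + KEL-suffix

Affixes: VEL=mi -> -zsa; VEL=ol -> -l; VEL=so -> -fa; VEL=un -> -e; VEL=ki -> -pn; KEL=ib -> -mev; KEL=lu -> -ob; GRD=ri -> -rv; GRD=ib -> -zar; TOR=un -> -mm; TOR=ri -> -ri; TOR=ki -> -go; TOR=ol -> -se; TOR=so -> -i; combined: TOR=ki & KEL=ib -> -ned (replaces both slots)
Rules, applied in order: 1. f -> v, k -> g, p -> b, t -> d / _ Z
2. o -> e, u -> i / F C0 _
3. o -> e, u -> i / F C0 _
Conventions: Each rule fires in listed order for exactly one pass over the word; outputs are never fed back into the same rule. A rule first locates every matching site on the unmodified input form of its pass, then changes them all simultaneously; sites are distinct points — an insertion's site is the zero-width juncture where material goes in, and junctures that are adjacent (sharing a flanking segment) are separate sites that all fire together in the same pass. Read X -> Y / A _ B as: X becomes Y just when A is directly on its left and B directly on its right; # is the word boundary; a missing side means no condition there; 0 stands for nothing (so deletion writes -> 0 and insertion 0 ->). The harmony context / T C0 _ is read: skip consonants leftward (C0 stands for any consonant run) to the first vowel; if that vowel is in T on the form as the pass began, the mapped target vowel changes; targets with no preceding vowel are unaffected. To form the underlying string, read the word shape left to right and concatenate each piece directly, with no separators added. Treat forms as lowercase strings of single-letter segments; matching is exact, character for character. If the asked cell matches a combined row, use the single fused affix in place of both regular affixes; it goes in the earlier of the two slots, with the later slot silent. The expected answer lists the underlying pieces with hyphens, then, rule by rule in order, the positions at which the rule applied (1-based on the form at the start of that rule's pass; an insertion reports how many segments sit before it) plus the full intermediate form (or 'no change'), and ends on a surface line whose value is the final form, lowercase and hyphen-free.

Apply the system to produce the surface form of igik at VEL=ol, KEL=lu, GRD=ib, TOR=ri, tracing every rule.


underlying: igik-l-zar-ri-ob
1. f -> v, k -> g, p -> b, t -> d / _ Z: no change
2. o -> e, u -> i / F C0 _: fires at position(s) 11: igiklzarrieb
3. o -> e, u -> i / F C0 _: no change
surface: igiklzarrieb


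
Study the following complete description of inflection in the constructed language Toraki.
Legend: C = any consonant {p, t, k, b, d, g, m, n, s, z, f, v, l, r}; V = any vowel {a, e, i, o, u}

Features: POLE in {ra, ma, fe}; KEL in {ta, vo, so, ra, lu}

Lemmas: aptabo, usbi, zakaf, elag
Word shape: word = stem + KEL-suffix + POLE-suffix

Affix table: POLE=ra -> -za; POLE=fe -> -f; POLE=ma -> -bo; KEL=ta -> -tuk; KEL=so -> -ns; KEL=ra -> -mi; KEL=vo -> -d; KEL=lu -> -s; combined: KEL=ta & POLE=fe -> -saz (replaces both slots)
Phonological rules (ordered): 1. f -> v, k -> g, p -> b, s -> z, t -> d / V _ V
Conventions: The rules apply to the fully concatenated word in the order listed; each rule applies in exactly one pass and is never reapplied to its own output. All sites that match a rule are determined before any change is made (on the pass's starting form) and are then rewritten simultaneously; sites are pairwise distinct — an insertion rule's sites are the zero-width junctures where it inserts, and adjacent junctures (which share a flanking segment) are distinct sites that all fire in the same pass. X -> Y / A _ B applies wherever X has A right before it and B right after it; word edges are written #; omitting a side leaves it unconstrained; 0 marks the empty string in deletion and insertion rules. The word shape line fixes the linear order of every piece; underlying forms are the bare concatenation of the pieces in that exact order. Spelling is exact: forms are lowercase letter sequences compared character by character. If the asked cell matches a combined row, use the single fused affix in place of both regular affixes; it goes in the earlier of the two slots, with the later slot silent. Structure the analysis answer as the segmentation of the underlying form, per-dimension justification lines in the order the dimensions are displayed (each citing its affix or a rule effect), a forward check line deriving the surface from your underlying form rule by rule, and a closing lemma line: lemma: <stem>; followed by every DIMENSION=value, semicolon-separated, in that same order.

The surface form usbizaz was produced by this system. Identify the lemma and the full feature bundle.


underlying: usbi-saz
POLE=fe - signalled by the combined affix row
KEL=ta - signalled by the combined affix row
check: usbisaz -> usbizaz
lemma: usbi; POLE=fe; KEL=ta


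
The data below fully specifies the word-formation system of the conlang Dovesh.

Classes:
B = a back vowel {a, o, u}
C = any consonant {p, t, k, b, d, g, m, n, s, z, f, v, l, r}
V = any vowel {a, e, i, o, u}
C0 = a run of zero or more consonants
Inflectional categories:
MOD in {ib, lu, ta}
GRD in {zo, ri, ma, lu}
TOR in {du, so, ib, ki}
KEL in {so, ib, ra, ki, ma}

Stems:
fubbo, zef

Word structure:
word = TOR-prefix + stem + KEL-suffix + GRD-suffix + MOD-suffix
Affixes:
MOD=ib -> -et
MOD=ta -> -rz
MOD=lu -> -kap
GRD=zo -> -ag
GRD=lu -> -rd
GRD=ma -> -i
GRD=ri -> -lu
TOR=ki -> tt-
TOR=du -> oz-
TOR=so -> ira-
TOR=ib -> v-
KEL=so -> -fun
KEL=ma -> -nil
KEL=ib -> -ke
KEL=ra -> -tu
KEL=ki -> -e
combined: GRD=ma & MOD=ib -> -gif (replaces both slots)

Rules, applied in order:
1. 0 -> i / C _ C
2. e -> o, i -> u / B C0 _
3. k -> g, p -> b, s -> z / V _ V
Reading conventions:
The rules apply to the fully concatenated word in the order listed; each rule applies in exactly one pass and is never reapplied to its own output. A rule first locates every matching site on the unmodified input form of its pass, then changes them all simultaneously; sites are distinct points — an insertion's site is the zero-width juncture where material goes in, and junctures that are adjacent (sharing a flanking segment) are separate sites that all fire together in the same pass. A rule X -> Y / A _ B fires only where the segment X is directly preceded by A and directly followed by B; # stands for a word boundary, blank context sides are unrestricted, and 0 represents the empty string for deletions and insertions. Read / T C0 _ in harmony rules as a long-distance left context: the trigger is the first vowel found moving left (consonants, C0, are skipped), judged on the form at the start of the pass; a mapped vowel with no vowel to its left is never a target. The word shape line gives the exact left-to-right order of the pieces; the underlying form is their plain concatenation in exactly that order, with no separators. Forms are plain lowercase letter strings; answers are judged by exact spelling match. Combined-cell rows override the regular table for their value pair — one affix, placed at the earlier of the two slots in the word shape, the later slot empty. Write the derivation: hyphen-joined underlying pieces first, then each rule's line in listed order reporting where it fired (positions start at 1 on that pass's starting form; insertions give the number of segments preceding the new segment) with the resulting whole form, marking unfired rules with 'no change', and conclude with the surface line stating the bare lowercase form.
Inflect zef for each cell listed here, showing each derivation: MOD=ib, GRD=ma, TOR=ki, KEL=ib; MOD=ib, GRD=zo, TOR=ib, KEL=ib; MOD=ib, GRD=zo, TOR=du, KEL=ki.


cell MOD=ib, GRD=ma, TOR=ki, KEL=ib:
underlying: tt-zef-ke-gif
1. 0 -> i / C _ C: inserts after position(s) 1, 2, 5: titizefikegif
2. e -> o, i -> u / B C0 _: no change
3. k -> g, p -> b, s -> z / V _ V: fires at position(s) 9: titizefigegif
surface: titizefigegif

cell MOD=ib, GRD=zo, TOR=ib, KEL=ib:
underlying: v-zef-ke-ag-et
1. 0 -> i / C _ C: inserts after position(s) 1, 4: vizefikeaget
2. e -> o, i -> u / B C0 _: fires at position(s) 11: vizefikeagot
3. k -> g, p -> b, s -> z / V _ V: fires at position(s) 7: vizefigeagot
surface: vizefigeagot

cell MOD=ib, GRD=zo, TOR=du, KEL=ki:
underlying: oz-zef-e-ag-et
1. 0 -> i / C _ C: inserts after position(s) 2: ozizefeaget
2. e -> o, i -> u / B C0 _: fires at position(s) 3, 10: ozuzefeagot
3. k -> g, p -> b, s -> z / V _ V: no change
surface: ozuzefeagot


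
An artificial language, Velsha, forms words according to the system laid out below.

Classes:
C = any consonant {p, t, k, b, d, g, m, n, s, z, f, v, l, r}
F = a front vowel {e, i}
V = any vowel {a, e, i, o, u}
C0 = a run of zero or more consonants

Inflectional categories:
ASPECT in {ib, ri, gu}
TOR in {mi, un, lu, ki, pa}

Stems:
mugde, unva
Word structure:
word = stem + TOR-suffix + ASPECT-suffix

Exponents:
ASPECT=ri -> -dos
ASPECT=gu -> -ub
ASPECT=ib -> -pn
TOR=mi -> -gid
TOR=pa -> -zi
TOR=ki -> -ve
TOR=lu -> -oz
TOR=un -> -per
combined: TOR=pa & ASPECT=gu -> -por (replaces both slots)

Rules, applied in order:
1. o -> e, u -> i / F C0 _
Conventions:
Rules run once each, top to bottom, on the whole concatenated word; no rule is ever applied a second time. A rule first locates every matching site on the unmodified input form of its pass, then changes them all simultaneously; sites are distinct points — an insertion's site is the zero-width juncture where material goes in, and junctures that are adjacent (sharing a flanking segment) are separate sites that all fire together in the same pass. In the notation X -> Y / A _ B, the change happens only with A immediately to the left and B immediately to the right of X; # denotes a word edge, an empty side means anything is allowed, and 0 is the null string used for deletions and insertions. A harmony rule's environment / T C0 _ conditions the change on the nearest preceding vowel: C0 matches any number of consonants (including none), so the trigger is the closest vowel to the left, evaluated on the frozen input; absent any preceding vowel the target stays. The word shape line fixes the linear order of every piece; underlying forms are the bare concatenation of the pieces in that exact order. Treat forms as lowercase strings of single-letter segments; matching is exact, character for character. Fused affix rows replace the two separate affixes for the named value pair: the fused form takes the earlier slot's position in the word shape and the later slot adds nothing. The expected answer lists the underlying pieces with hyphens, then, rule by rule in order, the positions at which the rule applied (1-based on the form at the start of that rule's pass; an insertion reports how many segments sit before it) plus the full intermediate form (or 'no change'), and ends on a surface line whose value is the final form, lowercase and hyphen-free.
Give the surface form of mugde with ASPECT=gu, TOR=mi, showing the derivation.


underlying: mugde-gid-ub
1. o -> e, u -> i / F C0 _: fires at position(s) 9: mugdegidib
surface: mugdegidib


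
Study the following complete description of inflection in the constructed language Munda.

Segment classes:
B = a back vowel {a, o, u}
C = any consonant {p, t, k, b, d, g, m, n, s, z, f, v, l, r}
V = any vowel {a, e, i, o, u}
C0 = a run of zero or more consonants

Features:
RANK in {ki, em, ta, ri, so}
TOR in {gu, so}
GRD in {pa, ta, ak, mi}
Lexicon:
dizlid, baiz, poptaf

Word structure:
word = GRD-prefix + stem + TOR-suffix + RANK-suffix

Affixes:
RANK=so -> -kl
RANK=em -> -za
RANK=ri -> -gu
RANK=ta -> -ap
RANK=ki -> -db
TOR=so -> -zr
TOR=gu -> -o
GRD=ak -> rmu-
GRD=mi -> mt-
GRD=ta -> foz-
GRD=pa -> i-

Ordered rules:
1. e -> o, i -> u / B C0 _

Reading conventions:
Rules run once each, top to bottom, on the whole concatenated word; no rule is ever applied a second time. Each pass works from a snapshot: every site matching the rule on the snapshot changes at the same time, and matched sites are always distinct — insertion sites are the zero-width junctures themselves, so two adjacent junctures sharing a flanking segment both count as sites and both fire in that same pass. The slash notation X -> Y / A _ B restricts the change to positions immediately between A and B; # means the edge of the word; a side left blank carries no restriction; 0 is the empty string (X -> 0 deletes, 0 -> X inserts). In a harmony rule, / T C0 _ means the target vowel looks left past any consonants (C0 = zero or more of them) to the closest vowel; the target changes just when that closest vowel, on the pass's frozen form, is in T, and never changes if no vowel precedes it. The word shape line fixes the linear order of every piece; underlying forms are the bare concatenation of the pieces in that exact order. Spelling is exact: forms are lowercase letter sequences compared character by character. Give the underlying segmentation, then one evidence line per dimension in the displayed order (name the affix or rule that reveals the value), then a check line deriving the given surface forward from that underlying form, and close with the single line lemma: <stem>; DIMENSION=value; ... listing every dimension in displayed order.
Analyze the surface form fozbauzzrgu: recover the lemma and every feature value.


underlying: foz-baiz-zr-gu
RANK=ri - signalled by the affix -gu
TOR=so - signalled by the affix -zr
GRD=ta - signalled by the affix foz-
check: fozbaizzrgu -> fozbauzzrgu
lemma: baiz; RANK=ri; TOR=so; GRD=ta


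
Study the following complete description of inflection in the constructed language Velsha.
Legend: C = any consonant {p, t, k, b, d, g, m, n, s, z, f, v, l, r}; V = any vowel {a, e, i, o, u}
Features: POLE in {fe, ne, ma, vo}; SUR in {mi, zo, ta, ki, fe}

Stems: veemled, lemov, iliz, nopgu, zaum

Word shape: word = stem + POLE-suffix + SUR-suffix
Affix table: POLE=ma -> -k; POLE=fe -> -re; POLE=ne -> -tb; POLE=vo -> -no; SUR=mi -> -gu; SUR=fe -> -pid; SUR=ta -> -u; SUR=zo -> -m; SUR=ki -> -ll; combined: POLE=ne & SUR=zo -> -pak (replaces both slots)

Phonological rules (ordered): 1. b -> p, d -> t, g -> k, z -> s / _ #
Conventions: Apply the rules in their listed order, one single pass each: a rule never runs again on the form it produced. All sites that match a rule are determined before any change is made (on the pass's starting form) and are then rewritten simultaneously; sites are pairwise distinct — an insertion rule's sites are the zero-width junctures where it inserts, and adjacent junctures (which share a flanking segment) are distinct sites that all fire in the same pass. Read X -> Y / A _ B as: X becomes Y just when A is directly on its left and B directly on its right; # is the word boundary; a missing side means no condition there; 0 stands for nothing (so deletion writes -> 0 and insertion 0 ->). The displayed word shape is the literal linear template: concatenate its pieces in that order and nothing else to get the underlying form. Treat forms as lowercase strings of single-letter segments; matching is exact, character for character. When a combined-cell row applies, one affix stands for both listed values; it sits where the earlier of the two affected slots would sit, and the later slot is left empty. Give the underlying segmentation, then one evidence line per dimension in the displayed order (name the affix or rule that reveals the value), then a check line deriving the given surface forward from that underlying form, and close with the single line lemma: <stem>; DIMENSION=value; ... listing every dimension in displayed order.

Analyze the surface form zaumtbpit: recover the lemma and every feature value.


underlying: zaum-tb-pid
POLE=ne - signalled by the affix -tb
SUR=fe - signalled by the affix -pid
check: zaumtbpid -> zaumtbpit
lemma: zaum; POLE=ne; SUR=fe
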